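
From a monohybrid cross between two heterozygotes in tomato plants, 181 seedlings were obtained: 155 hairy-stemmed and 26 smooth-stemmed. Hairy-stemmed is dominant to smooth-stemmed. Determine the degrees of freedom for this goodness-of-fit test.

For a monohybrid cross between heterozygotes with complete dominance, the expected phenotypic ratio is 3:1.
A goodness-of-fit test with 2 phenotype classes has df = 2 − 1 = 1.

1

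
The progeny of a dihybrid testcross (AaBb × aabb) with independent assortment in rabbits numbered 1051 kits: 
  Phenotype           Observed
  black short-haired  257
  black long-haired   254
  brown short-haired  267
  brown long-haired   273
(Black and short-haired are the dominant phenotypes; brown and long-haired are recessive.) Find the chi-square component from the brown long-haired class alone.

0.400

A dihybrid testcross with independent assortment gives a 1:1:1:1 ratio.
Under the 1:1:1:1 hypothesis (Σ ratio = 4, N = 1051):
  black short-haired: 1051 × 1/4 = 262.75
  black long-haired: 1051 × 1/4 = 262.75
  brown short-haired: 1051 × 1/4 = 262.75
  brown long-haired: 1051 × 1/4 = 262.75
Contribution of brown long-haired: (273 − 262.75)² / 262.75 = 0.3999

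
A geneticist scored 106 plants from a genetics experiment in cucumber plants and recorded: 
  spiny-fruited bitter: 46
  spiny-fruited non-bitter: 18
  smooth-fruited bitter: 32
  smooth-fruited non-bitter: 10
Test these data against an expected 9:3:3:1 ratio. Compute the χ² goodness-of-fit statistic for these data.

12.407

Under the 9:3:3:1 hypothesis (Σ ratio = 16, N = 106):
  spiny-fruited bitter: 106 × 9/16 = 59.625
  spiny-fruited non-bitter: 106 × 3/16 = 19.875
  smooth-fruited bitter: 106 × 3/16 = 19.875
  smooth-fruited non-bitter: 106 × 1/16 = 6.625
χ² = Σ (O − E)² / E
  spiny-fruited bitter: (46 − 59.625)² / 59.625 = 3.1135
  spiny-fruited non-bitter: (18 − 19.875)² / 19.875 = 0.1769
  smooth-fruited bitter: (32 − 19.875)² / 19.875 = 7.3970
  smooth-fruited non-bitter: (10 − 6.625)² / 6.625 = 1.7193
χ² = 3.1135 + 0.1769 + 7.3970 + 1.7193 = 12.4067 ≈ 12.407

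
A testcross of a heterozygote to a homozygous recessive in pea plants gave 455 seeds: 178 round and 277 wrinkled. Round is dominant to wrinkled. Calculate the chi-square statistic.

21.541

A testcross of a heterozygote (Aa × aa) gives a 1:1 phenotypic ratio.
Expected counts for N = 455 under a 1:1 ratio (total parts = 2):
  round: 455 × 1/2 = 227.5
  wrinkled: 455 × 1/2 = 227.5
χ² = Σ (O − E)² / E
  round: (178 − 227.5)² / 227.5 = 10.7703
  wrinkled: (277 − 227.5)² / 227.5 = 10.7703
χ² = 10.7703 + 10.7703 = 21.5406 ≈ 21.541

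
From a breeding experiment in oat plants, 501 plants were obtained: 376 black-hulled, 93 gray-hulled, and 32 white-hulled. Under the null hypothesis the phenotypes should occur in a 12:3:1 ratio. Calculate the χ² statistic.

0.025

Under the 12:3:1 hypothesis (Σ ratio = 16, N = 501):
  black-hulled: 501 × 12/16 = 375.75
  gray-hulled: 501 × 3/16 = 93.9375
  white-hulled: 501 × 1/16 = 31.3125
χ² = Σ (O − E)² / E
  black-hulled: (376 − 375.75)² / 375.75 = 0.0002
  gray-hulled: (93 − 93.9375)² / 93.9375 = 0.0094
  white-hulled: (32 − 31.3125)² / 31.3125 = 0.0151
χ² = 0.0002 + 0.0094 + 0.0151 = 0.0247 ≈ 0.025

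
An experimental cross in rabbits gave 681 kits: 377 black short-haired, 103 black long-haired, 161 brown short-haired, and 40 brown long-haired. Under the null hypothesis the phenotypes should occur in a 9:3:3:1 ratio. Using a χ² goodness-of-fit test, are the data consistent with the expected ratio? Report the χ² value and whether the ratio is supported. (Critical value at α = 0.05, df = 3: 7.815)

Under the 9:3:3:1 hypothesis (Σ ratio = 16, N = 681):
  black short-haired: 681 × 9/16 = 383.0625
  black long-haired: 681 × 3/16 = 127.6875
  brown short-haired: 681 × 3/16 = 127.6875
  brown long-haired: 681 × 1/16 = 42.5625
χ² = Σ (O − E)² / E
  black short-haired: (377 − 383.0625)² / 383.0625 = 0.0959
  black long-haired: (103 − 127.6875)² / 127.6875 = 4.7732
  brown short-haired: (161 − 127.6875)² / 127.6875 = 8.6909
  brown long-haired: (40 − 42.5625)² / 42.5625 = 0.1543
χ² = 0.0959 + 4.7732 + 8.6909 + 0.1543 = 13.7143 ≈ 13.714
Degrees of freedom = 4 − 1 = 3; critical value at α = 0.05 is 7.815.
Since 13.714 > 7.815, we reject the null hypothesis — the data do not fit the 9:3:3:1 ratio.

13.714; not consistent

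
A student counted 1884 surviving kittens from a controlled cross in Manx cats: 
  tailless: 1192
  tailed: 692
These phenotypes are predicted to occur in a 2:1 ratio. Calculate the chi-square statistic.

9.783

The 2:1 ratio has 3 parts, so with N = 1884 the expected counts are:
  tailless: 1884 × 2/3 = 1256
  tailed: 1884 × 1/3 = 628
χ² = Σ (O − E)² / E
  tailless: (1192 − 1256)² / 1256 = 3.2611
  tailed: (692 − 628)² / 628 = 6.5223
χ² = 3.2611 + 6.5223 = 9.7834 ≈ 9.783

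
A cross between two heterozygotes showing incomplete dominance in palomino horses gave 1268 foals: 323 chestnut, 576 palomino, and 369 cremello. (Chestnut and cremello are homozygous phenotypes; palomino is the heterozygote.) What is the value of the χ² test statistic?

13.950

With incomplete dominance, a heterozygote × heterozygote cross gives a 1:2:1 phenotypic ratio.
Under the 1:2:1 hypothesis (Σ ratio = 4, N = 1268):
  chestnut: 1268 × 1/4 = 317
  palomino: 1268 × 2/4 = 634
  cremello: 1268 × 1/4 = 317
χ² = Σ (O − E)² / E
  chestnut: (323 − 317)² / 317 = 0.1136
  palomino: (576 − 634)² / 634 = 5.3060
  cremello: (369 − 317)² / 317 = 8.5300
χ² = 0.1136 + 5.3060 + 8.5300 = 13.9496 ≈ 13.950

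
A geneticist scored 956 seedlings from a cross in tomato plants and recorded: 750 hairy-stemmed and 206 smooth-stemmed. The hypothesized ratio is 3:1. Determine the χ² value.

6.075

The 3:1 ratio has 4 parts, so with N = 956 the expected counts are:
  hairy-stemmed: 956 × 3/4 = 717
  smooth-stemmed: 956 × 1/4 = 239
χ² = Σ (O − E)² / E
  hairy-stemmed: (750 − 717)² / 717 = 1.5188
  smooth-stemmed: (206 − 239)² / 239 = 4.5565
χ² = 1.5188 + 4.5565 = 6.0753 ≈ 6.075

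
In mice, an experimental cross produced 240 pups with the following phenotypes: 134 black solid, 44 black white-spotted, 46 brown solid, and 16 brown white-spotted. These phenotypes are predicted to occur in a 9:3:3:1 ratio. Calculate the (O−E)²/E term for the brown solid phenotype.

Under the 9:3:3:1 hypothesis (Σ ratio = 16, N = 240):
  black solid: 240 × 9/16 = 135
  black white-spotted: 240 × 3/16 = 45
  brown solid: 240 × 3/16 = 45
  brown white-spotted: 240 × 1/16 = 15
Contribution of brown solid: (46 − 45)² / 45 = 0.0222

0.022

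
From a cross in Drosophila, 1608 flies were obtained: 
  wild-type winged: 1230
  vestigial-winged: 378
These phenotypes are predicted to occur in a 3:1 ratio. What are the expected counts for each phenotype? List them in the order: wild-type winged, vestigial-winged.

1206, 402

Under the 3:1 hypothesis (Σ ratio = 4, N = 1608):
  wild-type winged: 1608 × 3/4 = 1206
  vestigial-winged: 1608 × 1/4 = 402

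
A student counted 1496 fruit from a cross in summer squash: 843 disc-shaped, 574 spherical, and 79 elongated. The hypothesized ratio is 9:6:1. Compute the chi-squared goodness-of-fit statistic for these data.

Under the 9:6:1 hypothesis (Σ ratio = 16, N = 1496):
  disc-shaped: 1496 × 9/16 = 841.5
  spherical: 1496 × 6/16 = 561
  elongated: 1496 × 1/16 = 93.5
χ² = Σ (O − E)² / E
  disc-shaped: (843 − 841.5)² / 841.5 = 0.0027
  spherical: (574 − 561)² / 561 = 0.3012
  elongated: (79 − 93.5)² / 93.5 = 2.2487
χ² = 0.0027 + 0.3012 + 2.2487 = 2.5526 ≈ 2.553

2.553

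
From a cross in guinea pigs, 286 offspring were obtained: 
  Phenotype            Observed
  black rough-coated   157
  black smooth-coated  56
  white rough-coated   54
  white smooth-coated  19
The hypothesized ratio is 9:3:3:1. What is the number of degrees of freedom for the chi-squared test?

3

A goodness-of-fit test with 4 phenotype classes has df = 4 − 1 = 3.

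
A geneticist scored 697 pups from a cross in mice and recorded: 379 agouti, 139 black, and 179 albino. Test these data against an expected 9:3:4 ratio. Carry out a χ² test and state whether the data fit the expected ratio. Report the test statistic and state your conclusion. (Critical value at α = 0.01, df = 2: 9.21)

Under the 9:3:4 hypothesis (Σ ratio = 16, N = 697):
  agouti: 697 × 9/16 = 392.0625
  black: 697 × 3/16 = 130.6875
  albino: 697 × 4/16 = 174.25
χ² = Σ (O − E)² / E
  agouti: (379 − 392.0625)² / 392.0625 = 0.4352
  black: (139 − 130.6875)² / 130.6875 = 0.5287
  albino: (179 − 174.25)² / 174.25 = 0.1295
χ² = 0.4352 + 0.5287 + 0.1295 = 1.0934 ≈ 1.093
Degrees of freedom = 3 − 1 = 2; critical value at α = 0.01 is 9.21.
Since 1.093 < 9.21, we fail to reject the null hypothesis — the data are consistent with the 9:3:4 ratio.

1.093; consistent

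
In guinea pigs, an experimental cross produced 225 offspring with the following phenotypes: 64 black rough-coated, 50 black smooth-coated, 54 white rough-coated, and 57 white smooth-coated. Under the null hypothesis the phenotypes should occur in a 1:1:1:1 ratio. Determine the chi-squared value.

1.862

Expected counts for N = 225 under a 1:1:1:1 ratio (total parts = 4):
  black rough-coated: 225 × 1/4 = 56.25
  black smooth-coated: 225 × 1/4 = 56.25
  white rough-coated: 225 × 1/4 = 56.25
  white smooth-coated: 225 × 1/4 = 56.25
χ² = Σ (O − E)² / E
  black rough-coated: (64 − 56.25)² / 56.25 = 1.0678
  black smooth-coated: (50 − 56.25)² / 56.25 = 0.6944
  white rough-coated: (54 − 56.25)² / 56.25 = 0.0900
  white smooth-coated: (57 − 56.25)² / 56.25 = 0.0100
χ² = 1.0678 + 0.6944 + 0.0900 + 0.0100 = 1.8622 ≈ 1.862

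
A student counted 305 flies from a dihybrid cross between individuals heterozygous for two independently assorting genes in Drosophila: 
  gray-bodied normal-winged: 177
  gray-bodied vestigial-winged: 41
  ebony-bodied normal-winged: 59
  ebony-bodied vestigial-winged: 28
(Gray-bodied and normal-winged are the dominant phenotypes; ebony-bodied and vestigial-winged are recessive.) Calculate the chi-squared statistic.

9.002

A dihybrid F₂ with independent assortment and complete dominance at both loci gives a 9:3:3:1 phenotypic ratio.
Under the 9:3:3:1 hypothesis (Σ ratio = 16, N = 305):
  gray-bodied normal-winged: 305 × 9/16 = 171.5625
  gray-bodied vestigial-winged: 305 × 3/16 = 57.1875
  ebony-bodied normal-winged: 305 × 3/16 = 57.1875
  ebony-bodied vestigial-winged: 305 × 1/16 = 19.0625
χ² = Σ (O − E)² / E
  gray-bodied normal-winged: (177 − 171.5625)² / 171.5625 = 0.1723
  gray-bodied vestigial-winged: (41 − 57.1875)² / 57.1875 = 4.5820
  ebony-bodied normal-winged: (59 − 57.1875)² / 57.1875 = 0.0574
  ebony-bodied vestigial-winged: (28 − 19.0625)² / 19.0625 = 4.1904
χ² = 0.1723 + 4.5820 + 0.0574 + 4.1904 = 9.0021 ≈ 9.002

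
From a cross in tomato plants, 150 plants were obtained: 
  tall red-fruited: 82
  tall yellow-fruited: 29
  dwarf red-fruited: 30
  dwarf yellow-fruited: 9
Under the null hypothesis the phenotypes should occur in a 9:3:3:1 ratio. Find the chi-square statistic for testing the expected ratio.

0.234

Expected counts for N = 150 under a 9:3:3:1 ratio (total parts = 16):
  tall red-fruited: 150 × 9/16 = 84.375
  tall yellow-fruited: 150 × 3/16 = 28.125
  dwarf red-fruited: 150 × 3/16 = 28.125
  dwarf yellow-fruited: 150 × 1/16 = 9.375
χ² = Σ (O − E)² / E
  tall red-fruited: (82 − 84.375)² / 84.375 = 0.0669
  tall yellow-fruited: (29 − 28.125)² / 28.125 = 0.0272
  dwarf red-fruited: (30 − 28.125)² / 28.125 = 0.1250
  dwarf yellow-fruited: (9 − 9.375)² / 9.375 = 0.0150
χ² = 0.0669 + 0.0272 + 0.1250 + 0.0150 = 0.2341 ≈ 0.234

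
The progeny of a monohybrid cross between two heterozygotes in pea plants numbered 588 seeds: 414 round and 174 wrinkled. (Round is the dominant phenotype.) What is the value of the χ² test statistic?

6.612

For a monohybrid cross between heterozygotes with complete dominance, the expected phenotypic ratio is 3:1.
The 3:1 ratio has 4 parts, so with N = 588 the expected counts are:
  round: 588 × 3/4 = 441
  wrinkled: 588 × 1/4 = 147
χ² = Σ (O − E)² / E
  round: (414 − 441)² / 441 = 1.6531
  wrinkled: (174 − 147)² / 147 = 4.9592
χ² = 1.6531 + 4.9592 = 6.6123 ≈ 6.612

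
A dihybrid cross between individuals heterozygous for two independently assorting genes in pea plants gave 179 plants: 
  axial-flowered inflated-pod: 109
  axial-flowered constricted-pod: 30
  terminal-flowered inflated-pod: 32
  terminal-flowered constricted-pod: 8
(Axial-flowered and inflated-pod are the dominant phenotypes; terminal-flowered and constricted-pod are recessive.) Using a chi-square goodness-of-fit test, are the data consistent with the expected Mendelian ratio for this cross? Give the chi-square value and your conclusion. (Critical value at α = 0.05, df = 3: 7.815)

2.045; consistent

A dihybrid F₂ with independent assortment and complete dominance at both loci gives a 9:3:3:1 phenotypic ratio.
Expected counts for N = 179 under a 9:3:3:1 ratio (total parts = 16):
  axial-flowered inflated-pod: 179 × 9/16 = 100.6875
  axial-flowered constricted-pod: 179 × 3/16 = 33.5625
  terminal-flowered inflated-pod: 179 × 3/16 = 33.5625
  terminal-flowered constricted-pod: 179 × 1/16 = 11.1875
χ² = Σ (O − E)² / E
  axial-flowered inflated-pod: (109 − 100.6875)² / 100.6875 = 0.6863
  axial-flowered constricted-pod: (30 − 33.5625)² / 33.5625 = 0.3781
  terminal-flowered inflated-pod: (32 − 33.5625)² / 33.5625 = 0.0727
  terminal-flowered constricted-pod: (8 − 11.1875)² / 11.1875 = 0.9082
χ² = 0.6863 + 0.3781 + 0.0727 + 0.9082 = 2.0453 ≈ 2.045
Degrees of freedom = 4 − 1 = 3; critical value at α = 0.05 is 7.815.
Since 2.045 < 7.815, we fail to reject the null hypothesis — the data are consistent with the 9:3:3:1 ratio.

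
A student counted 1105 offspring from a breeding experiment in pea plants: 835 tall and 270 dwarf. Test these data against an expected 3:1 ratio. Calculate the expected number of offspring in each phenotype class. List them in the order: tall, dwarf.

Under the 3:1 hypothesis (Σ ratio = 4, N = 1105):
  tall: 1105 × 3/4 = 828.75
  dwarf: 1105 × 1/4 = 276.25

828.75, 276.25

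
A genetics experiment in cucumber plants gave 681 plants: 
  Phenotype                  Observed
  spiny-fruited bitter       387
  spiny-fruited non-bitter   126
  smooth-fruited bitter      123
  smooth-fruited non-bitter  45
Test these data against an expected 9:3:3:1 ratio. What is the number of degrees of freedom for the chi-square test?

A goodness-of-fit test with 4 phenotype classes has df = 4 − 1 = 3.

3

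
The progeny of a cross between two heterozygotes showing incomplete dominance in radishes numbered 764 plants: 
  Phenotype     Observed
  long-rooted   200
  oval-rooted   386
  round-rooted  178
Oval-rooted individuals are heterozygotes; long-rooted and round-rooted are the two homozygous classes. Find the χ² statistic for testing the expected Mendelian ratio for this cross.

1.351

With incomplete dominance, a heterozygote × heterozygote cross gives a 1:2:1 phenotypic ratio.
Expected counts for N = 764 under a 1:2:1 ratio (total parts = 4):
  long-rooted: 764 × 1/4 = 191
  oval-rooted: 764 × 2/4 = 382
  round-rooted: 764 × 1/4 = 191
χ² = Σ (O − E)² / E
  long-rooted: (200 − 191)² / 191 = 0.4241
  oval-rooted: (386 − 382)² / 382 = 0.0419
  round-rooted: (178 − 191)² / 191 = 0.8848
χ² = 0.4241 + 0.0419 + 0.8848 = 1.3508 ≈ 1.351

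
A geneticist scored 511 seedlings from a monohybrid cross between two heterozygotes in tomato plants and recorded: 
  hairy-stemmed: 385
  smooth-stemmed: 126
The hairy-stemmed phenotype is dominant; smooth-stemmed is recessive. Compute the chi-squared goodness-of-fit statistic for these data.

0.032

For a monohybrid cross between heterozygotes with complete dominance, the expected phenotypic ratio is 3:1.
Under the 3:1 hypothesis (Σ ratio = 4, N = 511):
  hairy-stemmed: 511 × 3/4 = 383.25
  smooth-stemmed: 511 × 1/4 = 127.75
χ² = Σ (O − E)² / E
  hairy-stemmed: (385 − 383.25)² / 383.25 = 0.0080
  smooth-stemmed: (126 − 127.75)² / 127.75 = 0.0240
χ² = 0.0080 + 0.0240 = 0.032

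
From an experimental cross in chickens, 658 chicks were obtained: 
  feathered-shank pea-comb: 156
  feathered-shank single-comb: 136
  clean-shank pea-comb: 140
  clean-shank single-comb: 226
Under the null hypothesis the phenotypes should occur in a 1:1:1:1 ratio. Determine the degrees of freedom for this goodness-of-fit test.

A goodness-of-fit test with 4 phenotype classes has df = 4 − 1 = 3.

3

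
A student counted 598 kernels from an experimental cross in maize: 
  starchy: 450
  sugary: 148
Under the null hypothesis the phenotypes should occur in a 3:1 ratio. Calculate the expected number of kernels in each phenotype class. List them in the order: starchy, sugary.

448.5, 149.5

Total ratio parts = 4. Expected numbers out of 598:
  starchy: 598 × 3/4 = 448.5
  sugary: 598 × 1/4 = 149.5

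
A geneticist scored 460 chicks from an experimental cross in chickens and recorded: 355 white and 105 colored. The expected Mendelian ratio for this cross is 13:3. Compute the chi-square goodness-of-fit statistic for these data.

Expected counts for N = 460 under a 13:3 ratio (total parts = 16):
  white: 460 × 13/16 = 373.75
  colored: 460 × 3/16 = 86.25
χ² = Σ (O − E)² / E
  white: (355 − 373.75)² / 373.75 = 0.9406
  colored: (105 − 86.25)² / 86.25 = 4.0761
χ² = 0.9406 + 4.0761 = 5.0167 ≈ 5.017

5.017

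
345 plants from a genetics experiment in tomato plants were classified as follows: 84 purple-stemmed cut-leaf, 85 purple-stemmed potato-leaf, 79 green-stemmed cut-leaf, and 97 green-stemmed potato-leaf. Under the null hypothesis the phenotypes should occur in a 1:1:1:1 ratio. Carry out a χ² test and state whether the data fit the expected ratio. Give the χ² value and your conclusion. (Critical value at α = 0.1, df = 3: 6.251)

Total ratio parts = 4. Expected numbers out of 345:
  purple-stemmed cut-leaf: 345 × 1/4 = 86.25
  purple-stemmed potato-leaf: 345 × 1/4 = 86.25
  green-stemmed cut-leaf: 345 × 1/4 = 86.25
  green-stemmed potato-leaf: 345 × 1/4 = 86.25
χ² = Σ (O − E)² / E
  purple-stemmed cut-leaf: (84 − 86.25)² / 86.25 = 0.0587
  purple-stemmed potato-leaf: (85 − 86.25)² / 86.25 = 0.0181
  green-stemmed cut-leaf: (79 − 86.25)² / 86.25 = 0.6094
  green-stemmed potato-leaf: (97 − 86.25)² / 86.25 = 1.3399
χ² = 0.0587 + 0.0181 + 0.6094 + 1.3399 = 2.0261 ≈ 2.026
Degrees of freedom = 4 − 1 = 3; critical value at α = 0.1 is 6.251.
Since 2.026 < 6.251, we fail to reject the null hypothesis — the data are consistent with the 1:1:1:1 ratio.

2.026; consistent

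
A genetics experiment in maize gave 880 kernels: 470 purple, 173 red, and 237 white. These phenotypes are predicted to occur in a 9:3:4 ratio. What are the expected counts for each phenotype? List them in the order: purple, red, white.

495, 165, 220

Expected counts for N = 880 under a 9:3:4 ratio (total parts = 16):
  purple: 880 × 9/16 = 495
  red: 880 × 3/16 = 165
  white: 880 × 4/16 = 220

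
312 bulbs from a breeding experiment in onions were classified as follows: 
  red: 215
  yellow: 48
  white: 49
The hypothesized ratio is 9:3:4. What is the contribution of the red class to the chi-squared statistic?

Total ratio parts = 16. Expected numbers out of 312:
  red: 312 × 9/16 = 175.5
  yellow: 312 × 3/16 = 58.5
  white: 312 × 4/16 = 78
Contribution of red: (215 − 175.5)² / 175.5 = 8.8903

8.890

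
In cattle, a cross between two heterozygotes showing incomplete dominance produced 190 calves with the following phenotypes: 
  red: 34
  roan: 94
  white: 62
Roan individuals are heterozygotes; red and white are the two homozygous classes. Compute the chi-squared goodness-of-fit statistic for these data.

With incomplete dominance, a heterozygote × heterozygote cross gives a 1:2:1 phenotypic ratio.
Total ratio parts = 4. Expected numbers out of 190:
  red: 190 × 1/4 = 47.5
  roan: 190 × 2/4 = 95
  white: 190 × 1/4 = 47.5
χ² = Σ (O − E)² / E
  red: (34 − 47.5)² / 47.5 = 3.8368
  roan: (94 − 95)² / 95 = 0.0105
  white: (62 − 47.5)² / 47.5 = 4.4263
χ² = 3.8368 + 0.0105 + 4.4263 = 8.2736 ≈ 8.274

8.274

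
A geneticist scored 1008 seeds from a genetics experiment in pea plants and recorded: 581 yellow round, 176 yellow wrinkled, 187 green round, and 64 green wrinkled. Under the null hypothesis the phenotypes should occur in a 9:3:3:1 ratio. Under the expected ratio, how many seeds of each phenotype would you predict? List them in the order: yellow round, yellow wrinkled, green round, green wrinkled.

567, 189, 189, 63

Expected counts for N = 1008 under a 9:3:3:1 ratio (total parts = 16):
  yellow round: 1008 × 9/16 = 567
  yellow wrinkled: 1008 × 3/16 = 189
  green round: 1008 × 3/16 = 189
  green wrinkled: 1008 × 1/16 = 63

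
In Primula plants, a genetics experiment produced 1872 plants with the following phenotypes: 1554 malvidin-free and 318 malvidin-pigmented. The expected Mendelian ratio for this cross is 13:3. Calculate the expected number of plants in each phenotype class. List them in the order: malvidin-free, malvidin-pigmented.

Expected counts for N = 1872 under a 13:3 ratio (total parts = 16):
  malvidin-free: 1872 × 13/16 = 1521
  malvidin-pigmented: 1872 × 3/16 = 351

1521, 351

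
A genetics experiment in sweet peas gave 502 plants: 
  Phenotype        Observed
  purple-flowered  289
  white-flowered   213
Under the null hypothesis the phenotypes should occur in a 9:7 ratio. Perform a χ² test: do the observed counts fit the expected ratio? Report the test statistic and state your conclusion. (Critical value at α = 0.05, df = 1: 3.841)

0.355; consistent

Total ratio parts = 16. Expected numbers out of 502:
  purple-flowered: 502 × 9/16 = 282.375
  white-flowered: 502 × 7/16 = 219.625
χ² = Σ (O − E)² / E
  purple-flowered: (289 − 282.375)² / 282.375 = 0.1554
  white-flowered: (213 − 219.625)² / 219.625 = 0.1998
χ² = 0.1554 + 0.1998 = 0.3552 ≈ 0.355
Degrees of freedom = 2 − 1 = 1; critical value at α = 0.05 is 3.841.
Since 0.355 < 3.841, we fail to reject the null hypothesis — the data are consistent with the 9:7 ratio.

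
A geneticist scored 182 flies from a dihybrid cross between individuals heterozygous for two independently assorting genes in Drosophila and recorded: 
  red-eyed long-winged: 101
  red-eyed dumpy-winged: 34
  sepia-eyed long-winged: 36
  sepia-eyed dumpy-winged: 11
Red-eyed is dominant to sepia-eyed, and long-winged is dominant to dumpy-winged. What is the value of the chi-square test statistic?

0.134

A dihybrid F₂ with independent assortment and complete dominance at both loci gives a 9:3:3:1 phenotypic ratio.
Under the 9:3:3:1 hypothesis (Σ ratio = 16, N = 182):
  red-eyed long-winged: 182 × 9/16 = 102.375
  red-eyed dumpy-winged: 182 × 3/16 = 34.125
  sepia-eyed long-winged: 182 × 3/16 = 34.125
  sepia-eyed dumpy-winged: 182 × 1/16 = 11.375
χ² = Σ (O − E)² / E
  red-eyed long-winged: (101 − 102.375)² / 102.375 = 0.0185
  red-eyed dumpy-winged: (34 − 34.125)² / 34.125 = 0.0005
  sepia-eyed long-winged: (36 − 34.125)² / 34.125 = 0.1030
  sepia-eyed dumpy-winged: (11 − 11.375)² / 11.375 = 0.0124
χ² = 0.0185 + 0.0005 + 0.1030 + 0.0124 = 0.1344 ≈ 0.134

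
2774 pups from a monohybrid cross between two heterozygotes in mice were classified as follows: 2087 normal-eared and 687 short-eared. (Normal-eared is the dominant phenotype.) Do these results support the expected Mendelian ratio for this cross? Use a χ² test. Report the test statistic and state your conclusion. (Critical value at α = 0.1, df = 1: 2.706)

For a monohybrid cross between heterozygotes with complete dominance, the expected phenotypic ratio is 3:1.
Under the 3:1 hypothesis (Σ ratio = 4, N = 2774):
  normal-eared: 2774 × 3/4 = 2080.5
  short-eared: 2774 × 1/4 = 693.5
χ² = Σ (O − E)² / E
  normal-eared: (2087 − 2080.5)² / 2080.5 = 0.0203
  short-eared: (687 − 693.5)² / 693.5 = 0.0609
χ² = 0.0203 + 0.0609 = 0.0812 ≈ 0.081
Degrees of freedom = 2 − 1 = 1; critical value at α = 0.1 is 2.706.
Since 0.081 < 2.706, we fail to reject the null hypothesis — the data are consistent with the 3:1 ratio.

0.081; consistent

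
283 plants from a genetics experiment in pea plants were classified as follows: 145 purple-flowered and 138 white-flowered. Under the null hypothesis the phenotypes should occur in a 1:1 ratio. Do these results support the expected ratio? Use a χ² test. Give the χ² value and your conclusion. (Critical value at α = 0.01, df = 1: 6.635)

Under the 1:1 hypothesis (Σ ratio = 2, N = 283):
  purple-flowered: 283 × 1/2 = 141.5
  white-flowered: 283 × 1/2 = 141.5
χ² = Σ (O − E)² / E
  purple-flowered: (145 − 141.5)² / 141.5 = 0.0866
  white-flowered: (138 − 141.5)² / 141.5 = 0.0866
χ² = 0.0866 + 0.0866 = 0.1732 ≈ 0.173
Degrees of freedom = 2 − 1 = 1; critical value at α = 0.01 is 6.635.
Since 0.173 < 6.635, we fail to reject the null hypothesis — the data are consistent with the 1:1 ratio.

0.173; consistent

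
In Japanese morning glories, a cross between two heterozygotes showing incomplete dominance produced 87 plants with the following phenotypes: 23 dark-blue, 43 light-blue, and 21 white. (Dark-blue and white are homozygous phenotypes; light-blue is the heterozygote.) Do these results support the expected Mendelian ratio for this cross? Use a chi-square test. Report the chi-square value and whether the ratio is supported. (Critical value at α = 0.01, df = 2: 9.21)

0.103; consistent

With incomplete dominance, a heterozygote × heterozygote cross gives a 1:2:1 phenotypic ratio.
Total ratio parts = 4. Expected numbers out of 87:
  dark-blue: 87 × 1/4 = 21.75
  light-blue: 87 × 2/4 = 43.5
  white: 87 × 1/4 = 21.75
χ² = Σ (O − E)² / E
  dark-blue: (23 − 21.75)² / 21.75 = 0.0718
  light-blue: (43 − 43.5)² / 43.5 = 0.0057
  white: (21 − 21.75)² / 21.75 = 0.0259
χ² = 0.0718 + 0.0057 + 0.0259 = 0.1034 ≈ 0.103
Degrees of freedom = 3 − 1 = 2; critical value at α = 0.01 is 9.21.
Since 0.103 < 9.21, we fail to reject the null hypothesis — the data are consistent with the 1:2:1 ratio.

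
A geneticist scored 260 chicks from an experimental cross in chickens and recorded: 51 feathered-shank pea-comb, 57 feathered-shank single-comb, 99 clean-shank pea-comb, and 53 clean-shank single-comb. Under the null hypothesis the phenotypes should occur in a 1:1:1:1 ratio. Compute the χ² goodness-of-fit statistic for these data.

Expected counts for N = 260 under a 1:1:1:1 ratio (total parts = 4):
  feathered-shank pea-comb: 260 × 1/4 = 65
  feathered-shank single-comb: 260 × 1/4 = 65
  clean-shank pea-comb: 260 × 1/4 = 65
  clean-shank single-comb: 260 × 1/4 = 65
χ² = Σ (O − E)² / E
  feathered-shank pea-comb: (51 − 65)² / 65 = 3.0154
  feathered-shank single-comb: (57 − 65)² / 65 = 0.9846
  clean-shank pea-comb: (99 − 65)² / 65 = 17.7846
  clean-shank single-comb: (53 − 65)² / 65 = 2.2154
χ² = 3.0154 + 0.9846 + 17.7846 + 2.2154 = 24.000

24.000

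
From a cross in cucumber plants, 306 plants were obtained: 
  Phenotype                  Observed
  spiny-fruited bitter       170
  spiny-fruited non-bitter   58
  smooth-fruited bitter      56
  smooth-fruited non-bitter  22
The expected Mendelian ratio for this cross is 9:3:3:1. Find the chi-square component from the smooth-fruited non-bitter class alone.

Under the 9:3:3:1 hypothesis (Σ ratio = 16, N = 306):
  spiny-fruited bitter: 306 × 9/16 = 172.125
  spiny-fruited non-bitter: 306 × 3/16 = 57.375
  smooth-fruited bitter: 306 × 3/16 = 57.375
  smooth-fruited non-bitter: 306 × 1/16 = 19.125
Contribution of smooth-fruited non-bitter: (22 − 19.125)² / 19.125 = 0.4322

0.432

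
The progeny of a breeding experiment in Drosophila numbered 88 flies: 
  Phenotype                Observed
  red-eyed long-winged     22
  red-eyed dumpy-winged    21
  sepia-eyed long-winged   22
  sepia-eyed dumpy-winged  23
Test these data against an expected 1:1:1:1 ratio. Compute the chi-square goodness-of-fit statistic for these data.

The 1:1:1:1 ratio has 4 parts, so with N = 88 the expected counts are:
  red-eyed long-winged: 88 × 1/4 = 22
  red-eyed dumpy-winged: 88 × 1/4 = 22
  sepia-eyed long-winged: 88 × 1/4 = 22
  sepia-eyed dumpy-winged: 88 × 1/4 = 22
χ² = Σ (O − E)² / E
  red-eyed long-winged: (22 − 22)² / 22 = 0.0000
  red-eyed dumpy-winged: (21 − 22)² / 22 = 0.0455
  sepia-eyed long-winged: (22 − 22)² / 22 = 0.0000
  sepia-eyed dumpy-winged: (23 − 22)² / 22 = 0.0455
χ² = 0.0000 + 0.0455 + 0.0000 + 0.0455 = 0.091

0.091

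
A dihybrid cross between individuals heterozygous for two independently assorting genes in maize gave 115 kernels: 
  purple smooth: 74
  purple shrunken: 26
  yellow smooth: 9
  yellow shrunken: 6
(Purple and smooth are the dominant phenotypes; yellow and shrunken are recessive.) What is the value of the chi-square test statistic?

9.769

A dihybrid F₂ with independent assortment and complete dominance at both loci gives a 9:3:3:1 phenotypic ratio.
The 9:3:3:1 ratio has 16 parts, so with N = 115 the expected counts are:
  purple smooth: 115 × 9/16 = 64.6875
  purple shrunken: 115 × 3/16 = 21.5625
  yellow smooth: 115 × 3/16 = 21.5625
  yellow shrunken: 115 × 1/16 = 7.1875
χ² = Σ (O − E)² / E
  purple smooth: (74 − 64.6875)² / 64.6875 = 1.3406
  purple shrunken: (26 − 21.5625)² / 21.5625 = 0.9132
  yellow smooth: (9 − 21.5625)² / 21.5625 = 7.3190
  yellow shrunken: (6 − 7.1875)² / 7.1875 = 0.1962
χ² = 1.3406 + 0.9132 + 7.3190 + 0.1962 = 9.769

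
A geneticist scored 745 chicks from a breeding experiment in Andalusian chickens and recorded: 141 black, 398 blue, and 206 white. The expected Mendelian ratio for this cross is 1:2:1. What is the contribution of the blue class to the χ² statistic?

Under the 1:2:1 hypothesis (Σ ratio = 4, N = 745):
  black: 745 × 1/4 = 186.25
  blue: 745 × 2/4 = 372.5
  white: 745 × 1/4 = 186.25
Contribution of blue: (398 − 372.5)² / 372.5 = 1.7456

1.746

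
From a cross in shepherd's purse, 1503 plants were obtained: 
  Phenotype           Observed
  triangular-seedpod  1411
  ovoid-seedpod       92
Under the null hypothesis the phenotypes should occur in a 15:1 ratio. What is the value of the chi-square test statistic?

Expected counts for N = 1503 under a 15:1 ratio (total parts = 16):
  triangular-seedpod: 1503 × 15/16 = 1409.0625
  ovoid-seedpod: 1503 × 1/16 = 93.9375
χ² = Σ (O − E)² / E
  triangular-seedpod: (1411 − 1409.0625)² / 1409.0625 = 0.0027
  ovoid-seedpod: (92 − 93.9375)² / 93.9375 = 0.0400
χ² = 0.0027 + 0.0400 = 0.0427 ≈ 0.043

0.043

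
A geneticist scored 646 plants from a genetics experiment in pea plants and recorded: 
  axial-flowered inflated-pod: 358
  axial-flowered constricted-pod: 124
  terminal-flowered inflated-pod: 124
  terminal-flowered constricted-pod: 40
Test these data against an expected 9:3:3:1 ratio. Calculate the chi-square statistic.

0.219

Expected counts for N = 646 under a 9:3:3:1 ratio (total parts = 16):
  axial-flowered inflated-pod: 646 × 9/16 = 363.375
  axial-flowered constricted-pod: 646 × 3/16 = 121.125
  terminal-flowered inflated-pod: 646 × 3/16 = 121.125
  terminal-flowered constricted-pod: 646 × 1/16 = 40.375
χ² = Σ (O − E)² / E
  axial-flowered inflated-pod: (358 − 363.375)² / 363.375 = 0.0795
  axial-flowered constricted-pod: (124 − 121.125)² / 121.125 = 0.0682
  terminal-flowered inflated-pod: (124 − 121.125)² / 121.125 = 0.0682
  terminal-flowered constricted-pod: (40 − 40.375)² / 40.375 = 0.0035
χ² = 0.0795 + 0.0682 + 0.0682 + 0.0035 = 0.2194 ≈ 0.219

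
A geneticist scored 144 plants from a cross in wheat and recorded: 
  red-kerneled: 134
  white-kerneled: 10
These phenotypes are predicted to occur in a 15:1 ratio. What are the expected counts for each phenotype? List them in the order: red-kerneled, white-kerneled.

135, 9

Total ratio parts = 16. Expected numbers out of 144:
  red-kerneled: 144 × 15/16 = 135
  white-kerneled: 144 × 1/16 = 9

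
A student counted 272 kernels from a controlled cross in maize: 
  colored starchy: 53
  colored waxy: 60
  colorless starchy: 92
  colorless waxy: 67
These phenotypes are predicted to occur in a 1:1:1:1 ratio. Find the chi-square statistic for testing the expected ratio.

12.735

Expected counts for N = 272 under a 1:1:1:1 ratio (total parts = 4):
  colored starchy: 272 × 1/4 = 68
  colored waxy: 272 × 1/4 = 68
  colorless starchy: 272 × 1/4 = 68
  colorless waxy: 272 × 1/4 = 68
χ² = Σ (O − E)² / E
  colored starchy: (53 − 68)² / 68 = 3.3088
  colored waxy: (60 − 68)² / 68 = 0.9412
  colorless starchy: (92 − 68)² / 68 = 8.4706
  colorless waxy: (67 − 68)² / 68 = 0.0147
χ² = 3.3088 + 0.9412 + 8.4706 + 0.0147 = 12.7353 ≈ 12.735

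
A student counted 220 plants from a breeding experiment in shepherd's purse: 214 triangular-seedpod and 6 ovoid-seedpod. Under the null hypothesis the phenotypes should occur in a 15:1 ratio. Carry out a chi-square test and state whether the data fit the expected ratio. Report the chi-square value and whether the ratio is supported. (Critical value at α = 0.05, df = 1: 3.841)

4.659; not consistent

Total ratio parts = 16. Expected numbers out of 220:
  triangular-seedpod: 220 × 15/16 = 206.25
  ovoid-seedpod: 220 × 1/16 = 13.75
χ² = Σ (O − E)² / E
  triangular-seedpod: (214 − 206.25)² / 206.25 = 0.2912
  ovoid-seedpod: (6 − 13.75)² / 13.75 = 4.3682
χ² = 0.2912 + 4.3682 = 4.6594 ≈ 4.659
Degrees of freedom = 2 − 1 = 1; critical value at α = 0.05 is 3.841.
Since 4.659 > 3.841, we reject the null hypothesis — the data do not fit the 15:1 ratio.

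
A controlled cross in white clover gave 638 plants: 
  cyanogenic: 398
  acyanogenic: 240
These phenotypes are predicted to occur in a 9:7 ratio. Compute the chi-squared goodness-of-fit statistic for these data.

Expected counts for N = 638 under a 9:7 ratio (total parts = 16):
  cyanogenic: 638 × 9/16 = 358.875
  acyanogenic: 638 × 7/16 = 279.125
χ² = Σ (O − E)² / E
  cyanogenic: (398 − 358.875)² / 358.875 = 4.2655
  acyanogenic: (240 − 279.125)² / 279.125 = 5.4842
χ² = 4.2655 + 5.4842 = 9.7497 ≈ 9.750

9.750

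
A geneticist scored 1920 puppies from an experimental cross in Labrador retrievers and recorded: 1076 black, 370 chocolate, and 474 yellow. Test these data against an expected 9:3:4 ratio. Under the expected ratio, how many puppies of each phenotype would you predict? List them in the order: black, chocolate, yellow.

Total ratio parts = 16. Expected numbers out of 1920:
  black: 1920 × 9/16 = 1080
  chocolate: 1920 × 3/16 = 360
  yellow: 1920 × 4/16 = 480

1080, 360, 480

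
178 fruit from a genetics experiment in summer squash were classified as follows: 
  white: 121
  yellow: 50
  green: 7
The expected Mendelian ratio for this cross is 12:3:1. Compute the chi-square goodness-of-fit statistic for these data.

Total ratio parts = 16. Expected numbers out of 178:
  white: 178 × 12/16 = 133.5
  yellow: 178 × 3/16 = 33.375
  green: 178 × 1/16 = 11.125
χ² = Σ (O − E)² / E
  white: (121 − 133.5)² / 133.5 = 1.1704
  yellow: (50 − 33.375)² / 33.375 = 8.2814
  green: (7 − 11.125)² / 11.125 = 1.5295
χ² = 1.1704 + 8.2814 + 1.5295 = 10.9813 ≈ 10.981

10.981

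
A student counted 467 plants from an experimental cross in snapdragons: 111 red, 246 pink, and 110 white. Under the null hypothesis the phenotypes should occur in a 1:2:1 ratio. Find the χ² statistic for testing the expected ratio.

1.343

Under the 1:2:1 hypothesis (Σ ratio = 4, N = 467):
  red: 467 × 1/4 = 116.75
  pink: 467 × 2/4 = 233.5
  white: 467 × 1/4 = 116.75
χ² = Σ (O − E)² / E
  red: (111 − 116.75)² / 116.75 = 0.2832
  pink: (246 − 233.5)² / 233.5 = 0.6692
  white: (110 − 116.75)² / 116.75 = 0.3903
χ² = 0.2832 + 0.6692 + 0.3903 = 1.3427 ≈ 1.343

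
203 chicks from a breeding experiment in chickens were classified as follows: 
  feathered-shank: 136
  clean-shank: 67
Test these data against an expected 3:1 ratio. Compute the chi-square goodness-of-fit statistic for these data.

6.938

Expected counts for N = 203 under a 3:1 ratio (total parts = 4):
  feathered-shank: 203 × 3/4 = 152.25
  clean-shank: 203 × 1/4 = 50.75
χ² = Σ (O − E)² / E
  feathered-shank: (136 − 152.25)² / 152.25 = 1.7344
  clean-shank: (67 − 50.75)² / 50.75 = 5.2032
χ² = 1.7344 + 5.2032 = 6.9376 ≈ 6.938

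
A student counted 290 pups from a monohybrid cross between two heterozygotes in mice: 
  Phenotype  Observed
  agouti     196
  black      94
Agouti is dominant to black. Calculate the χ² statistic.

For a monohybrid cross between heterozygotes with complete dominance, the expected phenotypic ratio is 3:1.
Expected counts for N = 290 under a 3:1 ratio (total parts = 4):
  agouti: 290 × 3/4 = 217.5
  black: 290 × 1/4 = 72.5
χ² = Σ (O − E)² / E
  agouti: (196 − 217.5)² / 217.5 = 2.1253
  black: (94 − 72.5)² / 72.5 = 6.3759
χ² = 2.1253 + 6.3759 = 8.5012 ≈ 8.501

8.501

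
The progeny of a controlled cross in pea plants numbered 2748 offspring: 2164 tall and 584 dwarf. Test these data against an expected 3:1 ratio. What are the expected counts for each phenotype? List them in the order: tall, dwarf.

2061, 687

Expected counts for N = 2748 under a 3:1 ratio (total parts = 4):
  tall: 2748 × 3/4 = 2061
  dwarf: 2748 × 1/4 = 687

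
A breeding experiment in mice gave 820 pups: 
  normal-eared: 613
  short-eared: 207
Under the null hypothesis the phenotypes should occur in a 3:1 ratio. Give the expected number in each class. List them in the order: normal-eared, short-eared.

615, 205

Expected counts for N = 820 under a 3:1 ratio (total parts = 4):
  normal-eared: 820 × 3/4 = 615
  short-eared: 820 × 1/4 = 205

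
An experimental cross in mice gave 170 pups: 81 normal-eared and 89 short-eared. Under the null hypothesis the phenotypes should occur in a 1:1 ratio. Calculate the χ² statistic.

0.376

Under the 1:1 hypothesis (Σ ratio = 2, N = 170):
  normal-eared: 170 × 1/2 = 85
  short-eared: 170 × 1/2 = 85
χ² = Σ (O − E)² / E
  normal-eared: (81 − 85)² / 85 = 0.1882
  short-eared: (89 − 85)² / 85 = 0.1882
χ² = 0.1882 + 0.1882 = 0.3764 ≈ 0.376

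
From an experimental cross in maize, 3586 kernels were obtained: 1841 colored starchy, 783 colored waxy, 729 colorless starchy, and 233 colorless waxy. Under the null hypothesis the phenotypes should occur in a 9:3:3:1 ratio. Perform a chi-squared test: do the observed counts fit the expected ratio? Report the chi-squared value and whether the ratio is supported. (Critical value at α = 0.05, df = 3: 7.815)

38.700; not consistent

Total ratio parts = 16. Expected numbers out of 3586:
  colored starchy: 3586 × 9/16 = 2017.125
  colored waxy: 3586 × 3/16 = 672.375
  colorless starchy: 3586 × 3/16 = 672.375
  colorless waxy: 3586 × 1/16 = 224.125
χ² = Σ (O − E)² / E
  colored starchy: (1841 − 2017.125)² / 2017.125 = 15.3783
  colored waxy: (783 − 672.375)² / 672.375 = 18.2010
  colorless starchy: (729 − 672.375)² / 672.375 = 4.7688
  colorless waxy: (233 − 224.125)² / 224.125 = 0.3514
χ² = 15.3783 + 18.2010 + 4.7688 + 0.3514 = 38.6995 ≈ 38.700
Degrees of freedom = 4 − 1 = 3; critical value at α = 0.05 is 7.815.
Since 38.700 > 7.815, we reject the null hypothesis — the data do not fit the 9:3:3:1 ratio.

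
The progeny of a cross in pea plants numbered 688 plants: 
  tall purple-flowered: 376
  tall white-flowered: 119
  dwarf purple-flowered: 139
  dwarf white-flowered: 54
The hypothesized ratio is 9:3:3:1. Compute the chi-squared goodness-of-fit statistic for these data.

4.677

Expected counts for N = 688 under a 9:3:3:1 ratio (total parts = 16):
  tall purple-flowered: 688 × 9/16 = 387
  tall white-flowered: 688 × 3/16 = 129
  dwarf purple-flowered: 688 × 3/16 = 129
  dwarf white-flowered: 688 × 1/16 = 43
χ² = Σ (O − E)² / E
  tall purple-flowered: (376 − 387)² / 387 = 0.3127
  tall white-flowered: (119 − 129)² / 129 = 0.7752
  dwarf purple-flowered: (139 − 129)² / 129 = 0.7752
  dwarf white-flowered: (54 − 43)² / 43 = 2.8140
χ² = 0.3127 + 0.7752 + 0.7752 + 2.8140 = 4.6771 ≈ 4.677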